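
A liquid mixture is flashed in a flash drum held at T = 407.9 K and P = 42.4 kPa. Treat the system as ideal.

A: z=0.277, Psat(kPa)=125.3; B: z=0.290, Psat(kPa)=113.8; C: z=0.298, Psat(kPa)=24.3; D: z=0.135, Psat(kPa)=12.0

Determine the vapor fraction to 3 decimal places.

Raoult's law: Kᵢ = Pᵢˢᵃᵗ/P = Pᵢˢᵃᵗ/42.4.
  K_A = 125.3/42.4 = 2.95519, K_B = 113.8/42.4 = 2.68396, K_C = 24.3/42.4 = 0.57311, K_D = 12.0/42.4 = 0.28302
Material balance + equilibrium reduce to Σ zᵢ(Kᵢ−1)/(1+ψ(Kᵢ−1)) = 0.
g(0) = ΣzᵢKᵢ − 1 = 0.806 and g(1) = 1 − Σzᵢ/Kᵢ = -0.199, so a root lies in (0, 1).
Iterate (Newton) starting at ψ = 0.5:
  ψ = 0.500: g = 0.2264, g' = -0.770 → ψ = 0.794
  ψ = 0.794: g = 0.0039, g' = -0.812 → ψ = 0.799
Converged at ψ = 0.799.

ψ = 0.799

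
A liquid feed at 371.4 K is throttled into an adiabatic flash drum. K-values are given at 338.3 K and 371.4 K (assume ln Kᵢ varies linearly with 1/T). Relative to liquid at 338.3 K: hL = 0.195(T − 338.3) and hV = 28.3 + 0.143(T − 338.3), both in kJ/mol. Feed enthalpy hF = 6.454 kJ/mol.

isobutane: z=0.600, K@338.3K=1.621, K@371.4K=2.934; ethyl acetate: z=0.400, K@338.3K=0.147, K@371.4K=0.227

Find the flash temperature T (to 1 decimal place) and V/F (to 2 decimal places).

Adiabatic flash: solve Rachford–Rice at each trial T, then check hF = ψ·hV(T) + (1−ψ)·hL(T).
  T = 338.3 K: K = (1.621, 0.147), RR gives ψ = 0.059, H_out = 1.678 kJ/mol
  T = 371.4 K: K = (2.934, 0.227), RR gives ψ = 0.569, H_out = 21.588 kJ/mol
  T = 354.9 K: K = (2.213, 0.185), RR gives ψ = 0.406, H_out = 14.381 kJ/mol
  T = 346.6 K: K = (1.901, 0.165), RR gives ψ = 0.275, H_out = 9.279 kJ/mol
  T = 342.5 K: K = (1.759, 0.156), RR gives ψ = 0.184, H_out = 5.982 kJ/mol
  T = 344.6 K: K = (1.831, 0.161), RR gives ψ = 0.233, H_out = 7.758 kJ/mol
  T = 343.6 K: K = (1.796, 0.158), RR gives ψ = 0.211, H_out = 6.938 kJ/mol
Linear interpolation between T = 342.5 (H_out = 5.982) and T = 343.6 (H_out = 6.938) on hF = 6.454 gives T ≈ 343.0 K, at which ψ = 0.20.

T = 343.0 K, V/F = 0.20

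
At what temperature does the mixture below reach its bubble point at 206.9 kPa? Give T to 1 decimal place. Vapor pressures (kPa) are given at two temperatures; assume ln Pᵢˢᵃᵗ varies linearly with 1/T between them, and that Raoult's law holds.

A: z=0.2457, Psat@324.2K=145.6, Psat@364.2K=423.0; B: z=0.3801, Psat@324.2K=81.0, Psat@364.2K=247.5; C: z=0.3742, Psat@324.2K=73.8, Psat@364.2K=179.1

Bubble-point temperature: ΣzᵢPᵢˢᵃᵗ(T) = P. Interpolate ln Pᵢˢᵃᵗ = aᵢ + bᵢ/T.
  T = 324.2 K: ΣzᵢPᵢˢᵃᵗ = 94.18 kPa
  T = 364.2 K: ΣzᵢPᵢˢᵃᵗ = 265.03 kPa
  T = 344.2 K: ΣzᵢPᵢˢᵃᵗ = 162.63 kPa
  T = 354.2 K: ΣzᵢPᵢˢᵃᵗ = 209.00 kPa
  T = 349.2 K: ΣzᵢPᵢˢᵃᵗ = 184.68 kPa
  T = 351.7 K: ΣzᵢPᵢˢᵃᵗ = 196.55 kPa
Interpolating between 351.7 K and 354.2 K gives T ≈ 353.8 K.

T = 353.8 K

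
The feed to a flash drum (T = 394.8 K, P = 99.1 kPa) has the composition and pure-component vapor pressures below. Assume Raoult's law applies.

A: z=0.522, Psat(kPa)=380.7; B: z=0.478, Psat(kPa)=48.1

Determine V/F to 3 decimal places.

Raoult's law: Kᵢ = Pᵢˢᵃᵗ/P = Pᵢˢᵃᵗ/99.1.
  K_A = 380.7/99.1 = 3.84157, K_B = 48.1/99.1 = 0.48537
Rachford–Rice: g(V/F) = Σ zᵢ(Kᵢ−1)/(1+V/F(Kᵢ−1)) = 0.
Feasibility: ΣzᵢKᵢ = 2.237, Σzᵢ/Kᵢ = 1.121 — both > 1, two phases present.
Binary case is linear: z₁(K₁−1)(1+V/F(K₂−1)) + z₂(K₂−1)(1+V/F(K₁−1)) = 0
⇒ V/F = [z₁(K₁−1)+z₂(K₂−1)] / [−(K₁−1)(K₂−1)] = 1.2373/1.4624 = 0.846

V/F = 0.846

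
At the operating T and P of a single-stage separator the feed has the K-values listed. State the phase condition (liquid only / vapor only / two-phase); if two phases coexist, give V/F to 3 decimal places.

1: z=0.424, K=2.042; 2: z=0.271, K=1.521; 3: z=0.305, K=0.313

two-phase, V/F = 0.635

ΣzᵢKᵢ = 1.373; Σzᵢ/Kᵢ = 1.360.
Both exceed 1, so a two-phase solution exists.
Rachford–Rice: g(ψ) = Σ zᵢ(Kᵢ−1)/(1+ψ(Kᵢ−1)) = 0.
Iterate (Newton) starting at ψ = 0.5:
  ψ = 0.500: g = 0.0833, g' = -0.579 → ψ = 0.644
  ψ = 0.644: g = -0.0056, g' = -0.669 → ψ = 0.635
Converged at ψ = 0.635.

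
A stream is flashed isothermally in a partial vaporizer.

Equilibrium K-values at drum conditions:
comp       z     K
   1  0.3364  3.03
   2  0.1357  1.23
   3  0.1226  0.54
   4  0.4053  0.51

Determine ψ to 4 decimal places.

Let ψ = V/F and solve Σ zᵢ(Kᵢ−1)/(1+ψ(Kᵢ−1)) = 0.
g(0) = ΣzᵢKᵢ − 1 = 0.4591 and g(1) = 1 − Σzᵢ/Kᵢ = -0.2431, so a root lies in (0, 1).
Newton–Raphson from ψ = 0.5:
  ψ = 0.5000: g = 0.03061, g' = -0.5617 → ψ = 0.5545
  ψ = 0.5545: g = 0.00055, g' = -0.5427 → ψ = 0.5555
Converged at ψ = 0.5555.

ψ = 0.5555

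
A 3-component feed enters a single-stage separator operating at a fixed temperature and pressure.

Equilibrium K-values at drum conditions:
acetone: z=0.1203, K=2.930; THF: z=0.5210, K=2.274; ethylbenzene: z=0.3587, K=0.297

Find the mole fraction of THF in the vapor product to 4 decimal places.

y_THF = 0.6473

Let β = V/F and solve Σ zᵢ(Kᵢ−1)/(1+β(Kᵢ−1)) = 0.
Feasibility: ΣzᵢKᵢ = 1.6438, Σzᵢ/Kᵢ = 1.4779 — both > 1, two phases present.
Newton iteration, β⁰ = 0.49:
  β = 0.4900: g = 0.14330, g' = -0.8514 → β = 0.6583
  β = 0.6583: g = -0.00615, g' = -0.9513 → β = 0.6518
Converged at β = 0.6518.
Compositions from xᵢ = zᵢ/(1+β(Kᵢ−1)), yᵢ = Kᵢxᵢ:
  acetone: x = 0.0533, y = 0.1561
  THF: x = 0.2846, y = 0.6473
  ethylbenzene: x = 0.6621, y = 0.1966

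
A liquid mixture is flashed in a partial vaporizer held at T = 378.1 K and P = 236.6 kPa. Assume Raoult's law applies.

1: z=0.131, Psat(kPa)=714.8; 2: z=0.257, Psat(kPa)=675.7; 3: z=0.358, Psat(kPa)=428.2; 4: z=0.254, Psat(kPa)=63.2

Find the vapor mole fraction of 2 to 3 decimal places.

y_2 = 0.292

Raoult's law: Kᵢ = Pᵢˢᵃᵗ/P = Pᵢˢᵃᵗ/236.6.
  K_1 = 714.8/236.6 = 3.02113, K_2 = 675.7/236.6 = 2.85587, K_3 = 428.2/236.6 = 1.80981, K_4 = 63.2/236.6 = 0.26712
Rachford–Rice: g(β) = Σ zᵢ(Kᵢ−1)/(1+β(Kᵢ−1)) = 0.
Feasibility: ΣzᵢKᵢ = 1.845, Σzᵢ/Kᵢ = 1.282 — both > 1, two phases present.
Iterate (Newton) starting at β = 0.66:
  β = 0.660: g = 0.1562, g' = -0.889 → β = 0.836
  β = 0.836: g = -0.0221, g' = -1.202 → β = 0.817
Converged at β = 0.817.
Compositions from xᵢ = zᵢ/(1+β(Kᵢ−1)), yᵢ = Kᵢxᵢ:
  1: x = 0.049, y = 0.149
  2: x = 0.102, y = 0.292
  3: x = 0.215, y = 0.390
  4: x = 0.633, y = 0.169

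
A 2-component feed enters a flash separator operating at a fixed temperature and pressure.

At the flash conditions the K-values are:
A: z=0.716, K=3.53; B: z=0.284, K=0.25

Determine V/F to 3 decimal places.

Newton–Raphson from V/F = 0.5:
  V/F = 0.500: g = 0.4590, g' = -1.302 → V/F = 0.852
  V/F = 0.852: g = -0.0167, g' = -1.688 → V/F = 0.843
  V/F = 0.843: g = -0.0002, g' = -1.646 → V/F = 0.842
Converged at V/F = 0.842.

V/F = 0.842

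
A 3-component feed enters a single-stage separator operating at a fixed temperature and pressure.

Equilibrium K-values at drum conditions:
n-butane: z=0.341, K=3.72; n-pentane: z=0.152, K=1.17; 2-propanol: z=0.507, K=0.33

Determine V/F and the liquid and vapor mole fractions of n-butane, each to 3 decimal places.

Newton–Raphson from V/F = 0.36:
  V/F = 0.360: g = 0.0453, g' = -1.043 → V/F = 0.403
  V/F = 0.403: g = 0.0009, g' = -1.005 → V/F = 0.404
Converged at V/F = 0.404.
Compositions from xᵢ = zᵢ/(1+V/F(Kᵢ−1)), yᵢ = Kᵢxᵢ:
  n-butane: x = 0.162, y = 0.604
  n-pentane: x = 0.142, y = 0.166
  2-propanol: x = 0.695, y = 0.229

V/F = 0.404, x_n-butane = 0.162, y_n-butane = 0.604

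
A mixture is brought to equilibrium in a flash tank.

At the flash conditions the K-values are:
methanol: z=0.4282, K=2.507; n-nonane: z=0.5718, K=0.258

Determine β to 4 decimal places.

β = 0.1977

Let β = V/F and solve Σ zᵢ(Kᵢ−1)/(1+β(Kᵢ−1)) = 0.
Check two-phase: ΣzᵢKᵢ = 1.2210 > 1 and Σzᵢ/Kᵢ = 2.3871 > 1, so g(0) = 0.2210 > 0 and g(1) = -1.3871 < 0.
Binary case is linear: z₁(K₁−1)(1+β(K₂−1)) + z₂(K₂−1)(1+β(K₁−1)) = 0
⇒ β = [z₁(K₁−1)+z₂(K₂−1)] / [−(K₁−1)(K₂−1)] = 0.22102/1.11819 = 0.1977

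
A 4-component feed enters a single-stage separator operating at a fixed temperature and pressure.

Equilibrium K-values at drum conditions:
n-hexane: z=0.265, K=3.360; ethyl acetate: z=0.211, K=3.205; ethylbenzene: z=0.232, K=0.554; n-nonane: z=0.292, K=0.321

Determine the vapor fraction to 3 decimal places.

Let ψ = V/F and solve Σ zᵢ(Kᵢ−1)/(1+ψ(Kᵢ−1)) = 0.
Check two-phase: ΣzᵢKᵢ = 1.789 > 1 and Σzᵢ/Kᵢ = 1.473 > 1, so g(0) = 0.789 > 0 and g(1) = -0.473 < 0.
Newton–Raphson from ψ = 0.5:
  ψ = 0.500: g = 0.0748, g' = -0.928 → ψ = 0.581
  ψ = 0.581: g = 0.0009, g' = -0.911 → ψ = 0.582
Converged at ψ = 0.582.

ψ = 0.582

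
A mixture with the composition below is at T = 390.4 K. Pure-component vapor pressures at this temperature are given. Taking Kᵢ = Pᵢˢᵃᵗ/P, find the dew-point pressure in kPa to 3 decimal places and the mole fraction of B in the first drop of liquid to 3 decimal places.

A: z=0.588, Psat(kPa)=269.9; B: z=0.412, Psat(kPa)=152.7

At the dew point ψ → 1, so Σzᵢ/Kᵢ = 1 with Kᵢ = Pᵢˢᵃᵗ/P ⇒ 1/P = Σzᵢ/Pᵢˢᵃᵗ.
1/P = 0.588/269.9 + 0.412/152.7 = 0.004877 ⇒ P = 205.057 kPa
xᵢ = zᵢP/Pᵢˢᵃᵗ ⇒ x_B = 0.412·205.057/152.7 = 0.553

Pdew = 205.057 kPa, x_B = 0.553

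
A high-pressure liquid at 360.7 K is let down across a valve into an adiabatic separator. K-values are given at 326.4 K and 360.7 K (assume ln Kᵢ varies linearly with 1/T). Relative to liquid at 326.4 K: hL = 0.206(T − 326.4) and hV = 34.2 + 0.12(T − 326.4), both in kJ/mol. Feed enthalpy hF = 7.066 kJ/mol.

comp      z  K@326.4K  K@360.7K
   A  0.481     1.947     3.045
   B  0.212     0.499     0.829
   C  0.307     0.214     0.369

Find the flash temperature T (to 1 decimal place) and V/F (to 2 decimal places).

T = 327.9 K, V/F = 0.20

Adiabatic flash: solve Rachford–Rice at each trial T, then check hF = ψ·hV(T) + (1−ψ)·hL(T).
  T = 326.4 K: K = (1.947, 0.499, 0.214), RR gives ψ = 0.166, H_out = 5.692 kJ/mol
  T = 360.7 K: K = (3.045, 0.829, 0.369), RR gives ψ = 0.722, H_out = 29.629 kJ/mol
  T = 343.5 K: K = (2.461, 0.651, 0.285), RR gives ψ = 0.466, H_out = 18.783 kJ/mol
  T = 334.9 K: K = (2.194, 0.571, 0.247), RR gives ψ = 0.328, H_out = 12.738 kJ/mol
  T = 330.6 K: K = (2.067, 0.534, 0.230), RR gives ψ = 0.251, H_out = 9.356 kJ/mol
  T = 328.5 K: K = (2.006, 0.516, 0.222), RR gives ψ = 0.210, H_out = 7.577 kJ/mol
Linear interpolation between T = 326.4 (H_out = 5.692) and T = 328.5 (H_out = 7.577) on hF = 7.066 gives T ≈ 327.9 K, at which ψ = 0.20.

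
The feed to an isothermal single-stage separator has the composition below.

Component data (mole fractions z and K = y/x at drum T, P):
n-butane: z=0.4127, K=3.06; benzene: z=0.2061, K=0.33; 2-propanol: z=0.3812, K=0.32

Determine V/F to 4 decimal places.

V/F = 0.3250

Newton iteration, V/F⁰ = 0.5:
  V/F = 0.5000: g = -0.18160, g' = -1.0389 → V/F = 0.3252
  V/F = 0.3252: g = -0.00025, g' = -1.0699 → V/F = 0.3250
Converged at V/F = 0.3250.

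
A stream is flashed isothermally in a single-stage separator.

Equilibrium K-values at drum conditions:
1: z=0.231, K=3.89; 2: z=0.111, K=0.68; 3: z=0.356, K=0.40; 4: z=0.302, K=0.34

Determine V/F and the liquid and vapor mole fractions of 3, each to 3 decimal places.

V/F = 0.129, x_3 = 0.386, y_3 = 0.154

Newton iteration, V/F⁰ = 0.5:
  V/F = 0.500: g = -0.3719, g' = -0.893 → V/F = 0.084
  V/F = 0.084: g = 0.0651, g' = -1.552 → V/F = 0.126
  V/F = 0.126: g = 0.0043, g' = -1.357 → V/F = 0.129
Converged at V/F = 0.129.
Compositions from xᵢ = zᵢ/(1+V/F(Kᵢ−1)), yᵢ = Kᵢxᵢ:
  1: x = 0.168, y = 0.655
  2: x = 0.116, y = 0.079
  3: x = 0.386, y = 0.154
  4: x = 0.330, y = 0.112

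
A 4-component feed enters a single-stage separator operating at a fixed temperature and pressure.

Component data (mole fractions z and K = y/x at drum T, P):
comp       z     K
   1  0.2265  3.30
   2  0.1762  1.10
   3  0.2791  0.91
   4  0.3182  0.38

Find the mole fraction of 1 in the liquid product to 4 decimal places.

x_1 = 0.1180

Rachford–Rice: g(ψ) = Σ zᵢ(Kᵢ−1)/(1+ψ(Kᵢ−1)) = 0.
g(0) = ΣzᵢKᵢ − 1 = 0.3162 and g(1) = 1 − Σzᵢ/Kᵢ = -0.3729, so a root lies in (0, 1).
Iterate (Newton) starting at ψ = 0.47:
  ψ = 0.4700: g = -0.03748, g' = -0.5244 → ψ = 0.3985
  ψ = 0.3985: g = 0.00067, g' = -0.5460 → ψ = 0.3998
Converged at ψ = 0.3998.
Compositions from xᵢ = zᵢ/(1+ψ(Kᵢ−1)), yᵢ = Kᵢxᵢ:
  1: x = 0.1180, y = 0.3894
  2: x = 0.1694, y = 0.1864
  3: x = 0.2895, y = 0.2635
  4: x = 0.4231, y = 0.1608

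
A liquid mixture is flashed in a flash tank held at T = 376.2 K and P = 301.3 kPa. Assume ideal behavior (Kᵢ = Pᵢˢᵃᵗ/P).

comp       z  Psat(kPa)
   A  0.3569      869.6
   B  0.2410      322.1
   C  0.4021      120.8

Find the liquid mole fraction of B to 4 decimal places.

x_B = 0.2325

Raoult's law: Kᵢ = Pᵢˢᵃᵗ/P = Pᵢˢᵃᵗ/301.3.
  K_A = 869.6/301.3 = 2.886160, K_B = 322.1/301.3 = 1.069034, K_C = 120.8/301.3 = 0.400929
Let ψ = V/F and solve Σ zᵢ(Kᵢ−1)/(1+ψ(Kᵢ−1)) = 0.
Check two-phase: ΣzᵢKᵢ = 1.4489 > 1 and Σzᵢ/Kᵢ = 1.3520 > 1, so g(0) = 0.4489 > 0 and g(1) = -0.3520 < 0.
Iterate (Newton) starting at ψ = 0.5:
  ψ = 0.5000: g = 0.01863, g' = -0.6315 → ψ = 0.5295
  ψ = 0.5295: g = 0.00005, g' = -0.6284 → ψ = 0.5296
Converged at ψ = 0.5296.
Compositions from xᵢ = zᵢ/(1+ψ(Kᵢ−1)), yᵢ = Kᵢxᵢ:
  A: x = 0.1785, y = 0.5153
  B: x = 0.2325, y = 0.2486
  C: x = 0.5890, y = 0.2361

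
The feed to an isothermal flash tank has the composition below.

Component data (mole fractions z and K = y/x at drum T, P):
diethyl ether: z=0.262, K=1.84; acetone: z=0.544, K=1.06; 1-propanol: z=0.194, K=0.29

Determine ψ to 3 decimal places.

Let ψ = V/F and solve Σ zᵢ(Kᵢ−1)/(1+ψ(Kᵢ−1)) = 0.
Check two-phase: ΣzᵢKᵢ = 1.115 > 1 and Σzᵢ/Kᵢ = 1.325 > 1, so g(0) = 0.115 > 0 and g(1) = -0.325 < 0.
Newton–Raphson from ψ = 0.5:
  ψ = 0.500: g = -0.0269, g' = -0.329 → ψ = 0.418
  ψ = 0.418: g = -0.0012, g' = -0.301 → ψ = 0.414
Converged at ψ = 0.414.

ψ = 0.414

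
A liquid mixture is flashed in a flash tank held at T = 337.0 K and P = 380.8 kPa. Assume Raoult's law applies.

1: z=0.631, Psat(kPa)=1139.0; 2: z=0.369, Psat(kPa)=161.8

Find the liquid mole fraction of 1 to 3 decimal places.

x_1 = 0.224

Raoult's law: Kᵢ = Pᵢˢᵃᵗ/P = Pᵢˢᵃᵗ/380.8.
  K_1 = 1139.0/380.8 = 2.99107, K_2 = 161.8/380.8 = 0.42489
Material balance + equilibrium reduce to Σ zᵢ(Kᵢ−1)/(1+ψ(Kᵢ−1)) = 0.
g(0) = ΣzᵢKᵢ − 1 = 1.044 and g(1) = 1 − Σzᵢ/Kᵢ = -0.079, so a root lies in (0, 1).
Newton iteration, ψ⁰ = 0.43:
  ψ = 0.430: g = 0.3949, g' = -0.941 → ψ = 0.849
  ψ = 0.849: g = 0.0519, g' = -0.812 → ψ = 0.913
  ψ = 0.913: g = -0.0013, g' = -0.856 → ψ = 0.912
Converged at ψ = 0.912.
Compositions from xᵢ = zᵢ/(1+ψ(Kᵢ−1)), yᵢ = Kᵢxᵢ:
  1: x = 0.224, y = 0.670
  2: x = 0.776, y = 0.330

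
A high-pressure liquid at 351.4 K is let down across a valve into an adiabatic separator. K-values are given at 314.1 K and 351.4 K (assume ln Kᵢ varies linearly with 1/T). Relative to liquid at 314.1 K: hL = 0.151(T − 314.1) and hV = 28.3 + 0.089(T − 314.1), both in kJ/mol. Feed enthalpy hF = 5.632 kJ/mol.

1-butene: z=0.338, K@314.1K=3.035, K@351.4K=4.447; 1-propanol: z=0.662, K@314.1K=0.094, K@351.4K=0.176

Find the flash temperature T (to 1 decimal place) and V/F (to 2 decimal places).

Adiabatic flash: solve Rachford–Rice at each trial T, then check hF = ψ·hV(T) + (1−ψ)·hL(T).
  T = 314.1 K: K = (3.035, 0.094), RR gives ψ = 0.048, H_out = 1.352 kJ/mol
  T = 351.4 K: K = (4.447, 0.176), RR gives ψ = 0.218, H_out = 11.301 kJ/mol
  T = 332.8 K: K = (3.715, 0.131), RR gives ψ = 0.145, H_out = 6.763 kJ/mol
  T = 323.5 K: K = (3.370, 0.112), RR gives ψ = 0.101, H_out = 4.221 kJ/mol
  T = 328.1 K: K = (3.539, 0.121), RR gives ψ = 0.124, H_out = 5.509 kJ/mol
  T = 330.5 K: K = (3.628, 0.126), RR gives ψ = 0.135, H_out = 6.156 kJ/mol
Linear interpolation between T = 328.1 (H_out = 5.509) and T = 330.5 (H_out = 6.156) on hF = 5.632 gives T ≈ 328.6 K, at which ψ = 0.13.

T = 328.6 K, V/F = 0.13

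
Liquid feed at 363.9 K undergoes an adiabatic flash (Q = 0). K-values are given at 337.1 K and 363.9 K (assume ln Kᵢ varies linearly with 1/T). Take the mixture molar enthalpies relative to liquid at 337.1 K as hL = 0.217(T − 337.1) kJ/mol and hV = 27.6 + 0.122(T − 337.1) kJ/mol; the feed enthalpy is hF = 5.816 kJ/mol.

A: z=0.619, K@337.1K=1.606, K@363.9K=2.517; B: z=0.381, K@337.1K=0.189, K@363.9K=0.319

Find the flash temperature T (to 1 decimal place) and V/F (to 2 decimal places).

T = 339.1 K, V/F = 0.20

Adiabatic flash: solve Rachford–Rice at each trial T, then check hF = ψ·hV(T) + (1−ψ)·hL(T).
  T = 337.1 K: K = (1.606, 0.189), RR gives ψ = 0.135, H_out = 3.713 kJ/mol
  T = 363.9 K: K = (2.517, 0.319), RR gives ψ = 0.658, H_out = 22.296 kJ/mol
  T = 350.5 K: K = (2.028, 0.248), RR gives ψ = 0.452, H_out = 14.820 kJ/mol
  T = 343.8 K: K = (1.809, 0.217), RR gives ψ = 0.320, H_out = 10.070 kJ/mol
  T = 340.5 K: K = (1.707, 0.203), RR gives ψ = 0.238, H_out = 7.218 kJ/mol
  T = 338.8 K: K = (1.656, 0.196), RR gives ψ = 0.189, H_out = 5.552 kJ/mol
Linear interpolation between T = 338.8 (H_out = 5.552) and T = 340.5 (H_out = 7.218) on hF = 5.816 gives T ≈ 339.1 K, at which ψ = 0.20.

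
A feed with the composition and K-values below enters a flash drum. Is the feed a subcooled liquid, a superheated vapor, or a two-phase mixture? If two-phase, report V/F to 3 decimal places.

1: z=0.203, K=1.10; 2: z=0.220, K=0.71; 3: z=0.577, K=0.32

subcooled liquid

ΣzᵢKᵢ = 0.564; Σzᵢ/Kᵢ = 2.298.
Since ΣzᵢKᵢ < 1 the mixture is below its bubble point — single liquid phase.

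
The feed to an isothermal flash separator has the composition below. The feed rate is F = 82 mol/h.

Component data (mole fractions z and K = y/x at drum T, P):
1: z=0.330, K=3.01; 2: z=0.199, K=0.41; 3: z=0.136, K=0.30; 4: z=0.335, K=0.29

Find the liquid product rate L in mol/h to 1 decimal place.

L = 69.1 mol/h

Let ψ = V/F and solve Σ zᵢ(Kᵢ−1)/(1+ψ(Kᵢ−1)) = 0.
g(0) = ΣzᵢKᵢ − 1 = 0.213 and g(1) = 1 − Σzᵢ/Kᵢ = -1.204, so a root lies in (0, 1).
Newton–Raphson from ψ = 0.48:
  ψ = 0.480: g = -0.3304, g' = -1.020 → ψ = 0.156
  ψ = 0.156: g = 0.0012, g' = -1.154 → ψ = 0.157
Converged at ψ = 0.157.
Then V = ψ·F = 0.1571·82 = 12.9 mol/h and L = F − V = 69.1 mol/h.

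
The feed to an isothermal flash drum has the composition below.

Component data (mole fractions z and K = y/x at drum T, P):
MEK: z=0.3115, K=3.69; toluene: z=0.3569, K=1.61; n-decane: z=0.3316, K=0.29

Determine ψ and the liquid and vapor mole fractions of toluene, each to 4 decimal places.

Newton–Raphson from ψ = 0.34:
  ψ = 0.3400: g = 0.30761, g' = -0.9965 → ψ = 0.6487
  ψ = 0.6487: g = 0.02478, g' = -0.9418 → ψ = 0.6750
  ψ = 0.6750: g = -0.00032, g' = -0.9674 → ψ = 0.6747
Converged at ψ = 0.6747.
Compositions from xᵢ = zᵢ/(1+ψ(Kᵢ−1)), yᵢ = Kᵢxᵢ:
  MEK: x = 0.1107, y = 0.4083
  toluene: x = 0.2528, y = 0.4071
  n-decane: x = 0.6365, y = 0.1846

ψ = 0.6747, x_toluene = 0.2528, y_toluene = 0.4071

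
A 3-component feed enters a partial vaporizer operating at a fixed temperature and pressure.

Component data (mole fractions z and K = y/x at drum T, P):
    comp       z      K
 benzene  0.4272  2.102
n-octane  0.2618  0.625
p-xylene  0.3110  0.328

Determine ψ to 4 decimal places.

ψ = 0.2669

Material balance + equilibrium reduce to Σ zᵢ(Kᵢ−1)/(1+ψ(Kᵢ−1)) = 0.
g(0) = ΣzᵢKᵢ − 1 = 0.1636 and g(1) = 1 − Σzᵢ/Kᵢ = -0.5703, so a root lies in (0, 1).
Iterate (Newton) starting at ψ = 0.5:
  ψ = 0.5000: g = -0.13205, g' = -0.5900 → ψ = 0.2762
  ψ = 0.2762: g = -0.00521, g' = -0.5625 → ψ = 0.2669
Converged at ψ = 0.2669.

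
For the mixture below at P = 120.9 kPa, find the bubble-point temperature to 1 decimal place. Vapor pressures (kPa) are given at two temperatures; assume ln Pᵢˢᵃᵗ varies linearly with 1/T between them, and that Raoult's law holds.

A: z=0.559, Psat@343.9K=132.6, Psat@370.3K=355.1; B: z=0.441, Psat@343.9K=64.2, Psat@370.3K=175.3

T = 348.1 K

Bubble-point temperature: ΣzᵢPᵢˢᵃᵗ(T) = P. Interpolate ln Pᵢˢᵃᵗ = aᵢ + bᵢ/T.
  T = 343.9 K: ΣzᵢPᵢˢᵃᵗ = 102.44 kPa
  T = 370.3 K: ΣzᵢPᵢˢᵃᵗ = 275.81 kPa
  T = 357.1 K: ΣzᵢPᵢˢᵃᵗ = 171.19 kPa
  T = 350.5 K: ΣzᵢPᵢˢᵃᵗ = 133.06 kPa
  T = 347.2 K: ΣzᵢPᵢˢᵃᵗ = 116.90 kPa
  T = 348.9 K: ΣzᵢPᵢˢᵃᵗ = 125.00 kPa
  T = 348.0 K: ΣzᵢPᵢˢᵃᵗ = 120.65 kPa
Interpolating between 348.0 K and 348.9 K gives T ≈ 348.1 K.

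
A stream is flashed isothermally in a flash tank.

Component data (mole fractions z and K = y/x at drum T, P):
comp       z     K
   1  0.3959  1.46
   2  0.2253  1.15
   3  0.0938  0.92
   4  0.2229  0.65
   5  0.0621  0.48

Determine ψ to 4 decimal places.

ψ = 0.7437

Rachford–Rice: g(ψ) = Σ zᵢ(Kᵢ−1)/(1+ψ(Kᵢ−1)) = 0.
Feasibility: ΣzᵢKᵢ = 1.0981, Σzᵢ/Kᵢ = 1.0413 — both > 1, two phases present.
Newton–Raphson from ψ = 0.67:
  ψ = 0.6700: g = 0.01052, g' = -0.1400 → ψ = 0.7452
  ψ = 0.7452: g = -0.00022, g' = -0.1460 → ψ = 0.7437
Converged at ψ = 0.7437.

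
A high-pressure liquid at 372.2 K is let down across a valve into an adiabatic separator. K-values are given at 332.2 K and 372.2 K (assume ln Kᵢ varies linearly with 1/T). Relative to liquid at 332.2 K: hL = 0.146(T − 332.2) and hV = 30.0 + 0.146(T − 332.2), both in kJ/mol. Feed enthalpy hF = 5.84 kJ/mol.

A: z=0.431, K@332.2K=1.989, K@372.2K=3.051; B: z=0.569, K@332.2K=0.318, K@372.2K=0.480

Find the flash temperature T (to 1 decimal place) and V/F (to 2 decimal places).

Adiabatic flash: solve Rachford–Rice at each trial T, then check hF = ψ·hV(T) + (1−ψ)·hL(T).
  T = 332.2 K: K = (1.989, 0.318), RR gives ψ = 0.057, H_out = 1.699 kJ/mol
  T = 372.2 K: K = (3.051, 0.480), RR gives ψ = 0.551, H_out = 22.383 kJ/mol
  T = 352.2 K: K = (2.494, 0.395), RR gives ψ = 0.332, H_out = 12.873 kJ/mol
  T = 342.2 K: K = (2.234, 0.356), RR gives ψ = 0.208, H_out = 7.699 kJ/mol
  T = 337.2 K: K = (2.110, 0.337), RR gives ψ = 0.137, H_out = 4.841 kJ/mol
  T = 339.7 K: K = (2.172, 0.346), RR gives ψ = 0.173, H_out = 6.300 kJ/mol
  T = 338.4 K: K = (2.139, 0.341), RR gives ψ = 0.155, H_out = 5.549 kJ/mol
Linear interpolation between T = 338.4 (H_out = 5.549) and T = 339.7 (H_out = 6.300) on hF = 5.84 gives T ≈ 338.9 K, at which ψ = 0.16.

T = 338.9 K, V/F = 0.16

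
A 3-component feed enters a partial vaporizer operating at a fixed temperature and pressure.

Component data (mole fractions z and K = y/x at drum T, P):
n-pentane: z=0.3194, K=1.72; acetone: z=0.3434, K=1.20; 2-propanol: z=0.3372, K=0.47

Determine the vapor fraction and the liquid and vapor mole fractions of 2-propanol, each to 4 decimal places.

Let ψ = V/F and solve Σ zᵢ(Kᵢ−1)/(1+ψ(Kᵢ−1)) = 0.
g(0) = ΣzᵢKᵢ − 1 = 0.1199 and g(1) = 1 − Σzᵢ/Kᵢ = -0.1893, so a root lies in (0, 1).
Newton iteration, ψ⁰ = 0.5:
  ψ = 0.5000: g = -0.01162, g' = -0.2762 → ψ = 0.4579
  ψ = 0.4579: g = -0.00013, g' = -0.2703 → ψ = 0.4575
Converged at ψ = 0.4575.
Compositions from xᵢ = zᵢ/(1+ψ(Kᵢ−1)), yᵢ = Kᵢxᵢ:
  n-pentane: x = 0.2403, y = 0.4133
  acetone: x = 0.3146, y = 0.3775
  2-propanol: x = 0.4451, y = 0.2092

ψ = 0.4575, x_2-propanol = 0.4451, y_2-propanol = 0.2092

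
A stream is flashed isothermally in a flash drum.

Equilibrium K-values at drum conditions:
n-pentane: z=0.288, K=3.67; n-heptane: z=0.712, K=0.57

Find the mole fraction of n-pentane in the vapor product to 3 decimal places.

Material balance + equilibrium reduce to Σ zᵢ(Kᵢ−1)/(1+β(Kᵢ−1)) = 0.
Check two-phase: ΣzᵢKᵢ = 1.463 > 1 and Σzᵢ/Kᵢ = 1.328 > 1, so g(0) = 0.463 > 0 and g(1) = -0.328 < 0.
Binary case is linear: z₁(K₁−1)(1+β(K₂−1)) + z₂(K₂−1)(1+β(K₁−1)) = 0
⇒ β = [z₁(K₁−1)+z₂(K₂−1)] / [−(K₁−1)(K₂−1)] = 0.4628/1.1481 = 0.403
Compositions from xᵢ = zᵢ/(1+β(Kᵢ−1)), yᵢ = Kᵢxᵢ:
  n-pentane: x = 0.139, y = 0.509
  n-heptane: x = 0.861, y = 0.491

y_n-pentane = 0.509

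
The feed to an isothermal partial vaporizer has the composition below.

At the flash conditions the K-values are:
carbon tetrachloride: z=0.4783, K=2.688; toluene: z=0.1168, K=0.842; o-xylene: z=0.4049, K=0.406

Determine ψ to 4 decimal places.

ψ = 0.6103

Let ψ = V/F and solve Σ zᵢ(Kᵢ−1)/(1+ψ(Kᵢ−1)) = 0.
g(0) = ΣzᵢKᵢ − 1 = 0.5484 and g(1) = 1 − Σzᵢ/Kᵢ = -0.3139, so a root lies in (0, 1).
Newton iteration, ψ⁰ = 0.5:
  ψ = 0.5000: g = 0.07568, g' = -0.6933 → ψ = 0.6092
  ψ = 0.6092: g = 0.00076, g' = -0.6857 → ψ = 0.6103
Converged at ψ = 0.6103.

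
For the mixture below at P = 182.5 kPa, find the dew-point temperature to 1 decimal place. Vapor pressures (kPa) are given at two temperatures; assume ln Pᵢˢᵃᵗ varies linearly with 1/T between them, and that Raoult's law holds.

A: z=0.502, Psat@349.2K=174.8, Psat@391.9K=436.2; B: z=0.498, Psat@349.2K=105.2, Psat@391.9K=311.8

T = 361.9 K

Dew-point temperature: Σzᵢ·P/Pᵢˢᵃᵗ(T) = 1. Interpolate ln Pᵢˢᵃᵗ = aᵢ + bᵢ/T.
  T = 349.2 K: ΣzᵢP/Pᵢˢᵃᵗ = 1.3880
  T = 391.9 K: ΣzᵢP/Pᵢˢᵃᵗ = 0.5015
  T = 370.5 K: ΣzᵢP/Pᵢˢᵃᵗ = 0.8105
  T = 359.9 K: ΣzᵢP/Pᵢˢᵃᵗ = 1.0507
  T = 365.2 K: ΣzᵢP/Pᵢˢᵃᵗ = 0.9210
  T = 362.5 K: ΣzᵢP/Pᵢˢᵃᵗ = 0.9844
Interpolating between 359.9 K and 362.5 K gives T ≈ 361.9 K.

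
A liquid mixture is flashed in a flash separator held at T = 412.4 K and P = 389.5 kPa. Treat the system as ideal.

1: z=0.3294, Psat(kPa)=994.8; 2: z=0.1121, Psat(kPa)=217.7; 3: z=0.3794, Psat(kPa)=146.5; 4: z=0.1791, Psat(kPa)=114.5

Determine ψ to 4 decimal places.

Raoult's law: Kᵢ = Pᵢˢᵃᵗ/P = Pᵢˢᵃᵗ/389.5.
  K_1 = 994.8/389.5 = 2.554044, K_2 = 217.7/389.5 = 0.558922, K_3 = 146.5/389.5 = 0.376123, K_4 = 114.5/389.5 = 0.293967
Let ψ = V/F and solve Σ zᵢ(Kᵢ−1)/(1+ψ(Kᵢ−1)) = 0.
g(0) = ΣzᵢKᵢ − 1 = 0.0993 and g(1) = 1 − Σzᵢ/Kᵢ = -0.9475, so a root lies in (0, 1).
Newton–Raphson from ψ = 0.5:
  ψ = 0.5000: g = -0.31482, g' = -0.8130 → ψ = 0.1128
  ψ = 0.1128: g = -0.00847, g' = -0.8764 → ψ = 0.1031
  ψ = 0.1031: g = 0.00005, g' = -0.8874 → ψ = 0.1032
Converged at ψ = 0.1032.

ψ = 0.1032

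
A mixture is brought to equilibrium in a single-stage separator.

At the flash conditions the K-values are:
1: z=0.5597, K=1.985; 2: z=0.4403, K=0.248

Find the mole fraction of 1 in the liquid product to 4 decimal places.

x_1 = 0.4329

Material balance + equilibrium reduce to Σ zᵢ(Kᵢ−1)/(1+ψ(Kᵢ−1)) = 0.
Check two-phase: ΣzᵢKᵢ = 1.2202 > 1 and Σzᵢ/Kᵢ = 2.0574 > 1, so g(0) = 0.2202 > 0 and g(1) = -1.0574 < 0.
Binary case is linear: z₁(K₁−1)(1+ψ(K₂−1)) + z₂(K₂−1)(1+ψ(K₁−1)) = 0
⇒ ψ = [z₁(K₁−1)+z₂(K₂−1)] / [−(K₁−1)(K₂−1)] = 0.22020/0.74072 = 0.2973
Compositions from xᵢ = zᵢ/(1+ψ(Kᵢ−1)), yᵢ = Kᵢxᵢ:
  1: x = 0.4329, y = 0.8594
  2: x = 0.5671, y = 0.1406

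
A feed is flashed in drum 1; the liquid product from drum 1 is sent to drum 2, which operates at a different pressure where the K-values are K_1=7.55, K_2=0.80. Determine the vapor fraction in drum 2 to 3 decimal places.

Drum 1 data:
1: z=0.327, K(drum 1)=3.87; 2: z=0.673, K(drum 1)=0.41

Drum 1:
Rachford–Rice: g(ψ₁) = Σ zᵢ(Kᵢ−1)/(1+ψ₁(Kᵢ−1)) = 0.
Check two-phase: ΣzᵢKᵢ = 1.541 > 1 and Σzᵢ/Kᵢ = 1.726 > 1, so g(0) = 0.541 > 0 and g(1) = -0.726 < 0.
Iterate (Newton) starting at ψ₁ = 0.62:
  ψ₁ = 0.620: g = -0.2884, g' = -0.931 → ψ₁ = 0.310
  ψ₁ = 0.310: g = 0.0104, g' = -1.105 → ψ₁ = 0.320
Converged at ψ₁ = 0.320.
Drum-1 compositions:
  1: x = 0.171, y = 0.660
  2: x = 0.829, y = 0.340
Drum-2 feed = drum-1 liquid: z₂ = (0.1705, 0.8295).
Drum 2:
Binary case is linear: z₁(K₁−1)(1+ψ₂(K₂−1)) + z₂(K₂−1)(1+ψ₂(K₁−1)) = 0
⇒ ψ₂ = [z₁(K₁−1)+z₂(K₂−1)] / [−(K₁−1)(K₂−1)] = 0.9510/1.3100 = 0.726
  1: x = 0.030, y = 0.224
  2: x = 0.970, y = 0.776

V/F (drum 2) = 0.726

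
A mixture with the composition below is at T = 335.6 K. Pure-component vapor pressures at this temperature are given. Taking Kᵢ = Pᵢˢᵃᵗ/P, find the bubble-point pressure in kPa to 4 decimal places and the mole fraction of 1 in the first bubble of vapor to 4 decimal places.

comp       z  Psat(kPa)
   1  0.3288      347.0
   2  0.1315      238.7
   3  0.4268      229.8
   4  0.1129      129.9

Pbub = 258.2270 kPa, y_1 = 0.4418

At the bubble point ψ → 0, so ΣzᵢKᵢ = 1 with Kᵢ = Pᵢˢᵃᵗ/P ⇒ P = ΣzᵢPᵢˢᵃᵗ.
P = 0.3288·347.0 + 0.1315·238.7 + 0.4268·229.8 + 0.1129·129.9 = 258.2270 kPa
yᵢ = zᵢPᵢˢᵃᵗ/P ⇒ y_1 = 0.3288·347.0/258.2270 = 0.4418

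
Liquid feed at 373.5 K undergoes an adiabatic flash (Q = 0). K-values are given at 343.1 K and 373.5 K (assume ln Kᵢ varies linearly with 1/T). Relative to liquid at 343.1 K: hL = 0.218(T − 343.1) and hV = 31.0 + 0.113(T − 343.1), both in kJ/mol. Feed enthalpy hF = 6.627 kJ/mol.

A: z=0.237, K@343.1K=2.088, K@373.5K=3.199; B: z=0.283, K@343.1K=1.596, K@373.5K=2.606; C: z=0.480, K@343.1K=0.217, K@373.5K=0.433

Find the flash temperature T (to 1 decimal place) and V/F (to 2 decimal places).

T = 347.8 K, V/F = 0.18

Adiabatic flash: solve Rachford–Rice at each trial T, then check hF = ψ·hV(T) + (1−ψ)·hL(T).
  T = 343.1 K: K = (2.088, 1.596, 0.217), RR gives ψ = 0.076, H_out = 2.351 kJ/mol
  T = 373.5 K: K = (3.199, 2.606, 0.433), RR gives ψ = 0.658, H_out = 24.919 kJ/mol
  T = 358.3 K: K = (2.608, 2.061, 0.311), RR gives ψ = 0.383, H_out = 14.578 kJ/mol
  T = 350.7 K: K = (2.339, 1.819, 0.261), RR gives ψ = 0.243, H_out = 9.003 kJ/mol
  T = 346.9 K: K = (2.211, 1.705, 0.238), RR gives ψ = 0.165, H_out = 5.865 kJ/mol
  T = 348.8 K: K = (2.275, 1.761, 0.249), RR gives ψ = 0.205, H_out = 7.473 kJ/mol
Linear interpolation between T = 346.9 (H_out = 5.865) and T = 348.8 (H_out = 7.473) on hF = 6.627 gives T ≈ 347.8 K, at which ψ = 0.18.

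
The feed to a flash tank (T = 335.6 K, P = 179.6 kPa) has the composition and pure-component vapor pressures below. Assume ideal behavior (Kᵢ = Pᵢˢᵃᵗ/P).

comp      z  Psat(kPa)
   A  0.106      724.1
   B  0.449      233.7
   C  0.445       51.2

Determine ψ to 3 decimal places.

ψ = 0.142

Raoult's law: Kᵢ = Pᵢˢᵃᵗ/P = Pᵢˢᵃᵗ/179.6.
  K_A = 724.1/179.6 = 4.03174, K_B = 233.7/179.6 = 1.30122, K_C = 51.2/179.6 = 0.28508
Material balance + equilibrium reduce to Σ zᵢ(Kᵢ−1)/(1+ψ(Kᵢ−1)) = 0.
Feasibility: ΣzᵢKᵢ = 1.138, Σzᵢ/Kᵢ = 1.932 — both > 1, two phases present.
Newton–Raphson from ψ = 0.5:
  ψ = 0.500: g = -0.2498, g' = -0.736 → ψ = 0.160
  ψ = 0.160: g = -0.0141, g' = -0.768 → ψ = 0.142
Converged at ψ = 0.142.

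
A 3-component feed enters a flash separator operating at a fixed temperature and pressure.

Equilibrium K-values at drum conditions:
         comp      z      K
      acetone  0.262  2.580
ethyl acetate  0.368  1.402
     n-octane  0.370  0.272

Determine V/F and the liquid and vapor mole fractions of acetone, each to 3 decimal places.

V/F = 0.402, x_acetone = 0.160, y_acetone = 0.414

Material balance + equilibrium reduce to Σ zᵢ(Kᵢ−1)/(1+V/F(Kᵢ−1)) = 0.
g(0) = ΣzᵢKᵢ − 1 = 0.293 and g(1) = 1 − Σzᵢ/Kᵢ = -0.724, so a root lies in (0, 1).
Newton iteration, V/F⁰ = 0.64:
  V/F = 0.640: g = -0.1809, g' = -0.887 → V/F = 0.436
  V/F = 0.436: g = -0.0237, g' = -0.693 → V/F = 0.402
Converged at V/F = 0.402.
Compositions from xᵢ = zᵢ/(1+V/F(Kᵢ−1)), yᵢ = Kᵢxᵢ:
  acetone: x = 0.160, y = 0.414
  ethyl acetate: x = 0.317, y = 0.444
  n-octane: x = 0.523, y = 0.142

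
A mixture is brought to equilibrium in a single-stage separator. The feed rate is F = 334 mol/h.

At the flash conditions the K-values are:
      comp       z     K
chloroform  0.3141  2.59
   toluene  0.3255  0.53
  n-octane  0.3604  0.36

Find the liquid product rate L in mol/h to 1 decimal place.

L = 290.9 mol/h

Rachford–Rice: g(ψ) = Σ zᵢ(Kᵢ−1)/(1+ψ(Kᵢ−1)) = 0.
g(0) = ΣzᵢKᵢ − 1 = 0.1158 and g(1) = 1 − Σzᵢ/Kᵢ = -0.7365, so a root lies in (0, 1).
Newton–Raphson from ψ = 0.5:
  ψ = 0.5000: g = -0.26095, g' = -0.6886 → ψ = 0.1210
  ψ = 0.1210: g = 0.00660, g' = -0.8128 → ψ = 0.1291
  ψ = 0.1291: g = 0.00004, g' = -0.8035 → ψ = 0.1292
Converged at ψ = 0.1292.
Then V = ψ·F = 0.1292·334 = 43.1 mol/h and L = F − V = 290.9 mol/h.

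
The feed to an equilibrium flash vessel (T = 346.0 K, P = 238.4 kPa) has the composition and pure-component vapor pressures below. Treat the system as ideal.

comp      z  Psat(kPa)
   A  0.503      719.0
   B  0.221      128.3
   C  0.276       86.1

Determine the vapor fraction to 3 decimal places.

ψ = 0.640

Raoult's law: Kᵢ = Pᵢˢᵃᵗ/P = Pᵢˢᵃᵗ/238.4.
  K_A = 719.0/238.4 = 3.01594, K_B = 128.3/238.4 = 0.53817, K_C = 86.1/238.4 = 0.36116
Rachford–Rice: g(ψ) = Σ zᵢ(Kᵢ−1)/(1+ψ(Kᵢ−1)) = 0.
g(0) = ΣzᵢKᵢ − 1 = 0.736 and g(1) = 1 − Σzᵢ/Kᵢ = -0.342, so a root lies in (0, 1).
Iterate (Newton) starting at ψ = 0.43:
  ψ = 0.430: g = 0.1727, g' = -0.874 → ψ = 0.628
  ψ = 0.628: g = 0.0096, g' = -0.806 → ψ = 0.640
Converged at ψ = 0.640.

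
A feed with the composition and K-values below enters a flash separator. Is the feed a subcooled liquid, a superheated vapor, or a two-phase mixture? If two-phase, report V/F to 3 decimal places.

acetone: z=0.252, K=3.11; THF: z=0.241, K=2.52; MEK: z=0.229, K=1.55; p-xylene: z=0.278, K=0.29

two-phase, V/F = 0.794

ΣzᵢKᵢ = 1.827; Σzᵢ/Kᵢ = 1.283.
Both exceed 1, so a two-phase solution exists.
Rachford–Rice: g(ψ) = Σ zᵢ(Kᵢ−1)/(1+ψ(Kᵢ−1)) = 0.
Newton iteration, ψ⁰ = 0.5:
  ψ = 0.500: g = 0.2596, g' = -0.825 → ψ = 0.815
  ψ = 0.815: g = -0.0221, g' = -1.085 → ψ = 0.794
Converged at ψ = 0.794.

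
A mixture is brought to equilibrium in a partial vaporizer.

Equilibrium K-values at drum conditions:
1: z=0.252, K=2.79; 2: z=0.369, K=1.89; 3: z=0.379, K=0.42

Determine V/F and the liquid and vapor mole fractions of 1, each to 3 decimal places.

Newton iteration, V/F⁰ = 0.54:
  V/F = 0.540: g = 0.1311, g' = -0.612 → V/F = 0.754
  V/F = 0.754: g = -0.0022, g' = -0.654 → V/F = 0.751
Converged at V/F = 0.751.
Compositions from xᵢ = zᵢ/(1+V/F(Kᵢ−1)), yᵢ = Kᵢxᵢ:
  1: x = 0.108, y = 0.300
  2: x = 0.221, y = 0.418
  3: x = 0.671, y = 0.282

V/F = 0.751, x_1 = 0.108, y_1 = 0.300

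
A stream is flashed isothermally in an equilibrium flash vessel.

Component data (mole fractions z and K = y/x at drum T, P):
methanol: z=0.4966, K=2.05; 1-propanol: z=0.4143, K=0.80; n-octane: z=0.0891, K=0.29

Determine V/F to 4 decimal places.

V/F = 0.8837

Material balance + equilibrium reduce to Σ zᵢ(Kᵢ−1)/(1+V/F(Kᵢ−1)) = 0.
Check two-phase: ΣzᵢKᵢ = 1.3753 > 1 and Σzᵢ/Kᵢ = 1.0674 > 1, so g(0) = 0.3753 > 0 and g(1) = -0.0674 < 0.
Iterate (Newton) starting at V/F = 0.5:
  V/F = 0.5000: g = 0.15178, g' = -0.3638 → V/F = 0.9171
  V/F = 0.9171: g = -0.01720, g' = -0.5361 → V/F = 0.8851
  V/F = 0.8851: g = -0.00065, g' = -0.4968 → V/F = 0.8837
Converged at V/F = 0.8837.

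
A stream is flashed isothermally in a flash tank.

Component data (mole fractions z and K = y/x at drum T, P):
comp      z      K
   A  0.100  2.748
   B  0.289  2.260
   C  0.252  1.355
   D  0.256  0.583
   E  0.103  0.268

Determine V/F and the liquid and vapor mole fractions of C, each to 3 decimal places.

Rachford–Rice: g(V/F) = Σ zᵢ(Kᵢ−1)/(1+V/F(Kᵢ−1)) = 0.
Check two-phase: ΣzᵢKᵢ = 1.446 > 1 and Σzᵢ/Kᵢ = 1.174 > 1, so g(0) = 0.446 > 0 and g(1) = -0.174 < 0.
Newton iteration, V/F⁰ = 0.5:
  V/F = 0.500: g = 0.1389, g' = -0.491 → V/F = 0.783
  V/F = 0.783: g = -0.0079, g' = -0.591 → V/F = 0.769
Converged at V/F = 0.769.
Compositions from xᵢ = zᵢ/(1+V/F(Kᵢ−1)), yᵢ = Kᵢxᵢ:
  A: x = 0.043, y = 0.117
  B: x = 0.147, y = 0.332
  C: x = 0.198, y = 0.268
  D: x = 0.377, y = 0.220
  E: x = 0.236, y = 0.063

V/F = 0.769, x_C = 0.198, y_C = 0.268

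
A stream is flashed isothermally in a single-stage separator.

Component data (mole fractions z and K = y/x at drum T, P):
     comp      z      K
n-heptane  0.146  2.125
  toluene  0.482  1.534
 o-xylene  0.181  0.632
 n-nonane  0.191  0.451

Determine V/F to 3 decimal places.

Material balance + equilibrium reduce to Σ zᵢ(Kᵢ−1)/(1+V/F(Kᵢ−1)) = 0.
Feasibility: ΣzᵢKᵢ = 1.250, Σzᵢ/Kᵢ = 1.093 — both > 1, two phases present.
Iterate (Newton) starting at V/F = 0.43:
  V/F = 0.430: g = 0.1036, g' = -0.308 → V/F = 0.766
  V/F = 0.766: g = -0.0029, g' = -0.342 → V/F = 0.758
Converged at V/F = 0.758.

V/F = 0.758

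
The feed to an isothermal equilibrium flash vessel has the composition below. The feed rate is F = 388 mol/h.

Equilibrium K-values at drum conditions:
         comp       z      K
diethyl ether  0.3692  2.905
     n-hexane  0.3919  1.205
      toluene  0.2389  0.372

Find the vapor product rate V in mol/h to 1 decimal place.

Rachford–Rice: g(β) = Σ zᵢ(Kᵢ−1)/(1+β(Kᵢ−1)) = 0.
g(0) = ΣzᵢKᵢ − 1 = 0.6336 and g(1) = 1 − Σzᵢ/Kᵢ = -0.0945, so a root lies in (0, 1).
Newton–Raphson from β = 0.5:
  β = 0.5000: g = 0.21439, g' = -0.5652 → β = 0.8793
  β = 0.8793: g = -0.00405, g' = -0.6689 → β = 0.8732
Converged at β = 0.8732.
Then V = β·F = 0.8732·388 = 338.8 mol/h and L = F − V = 49.2 mol/h.

V = 338.8 mol/h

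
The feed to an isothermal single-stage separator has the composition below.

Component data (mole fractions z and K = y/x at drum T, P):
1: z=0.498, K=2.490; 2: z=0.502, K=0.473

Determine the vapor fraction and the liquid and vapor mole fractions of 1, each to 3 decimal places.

Let ψ = V/F and solve Σ zᵢ(Kᵢ−1)/(1+ψ(Kᵢ−1)) = 0.
Feasibility: ΣzᵢKᵢ = 1.477, Σzᵢ/Kᵢ = 1.261 — both > 1, two phases present.
Binary case is linear: z₁(K₁−1)(1+ψ(K₂−1)) + z₂(K₂−1)(1+ψ(K₁−1)) = 0
⇒ ψ = [z₁(K₁−1)+z₂(K₂−1)] / [−(K₁−1)(K₂−1)] = 0.4775/0.7852 = 0.608
Compositions from xᵢ = zᵢ/(1+ψ(Kᵢ−1)), yᵢ = Kᵢxᵢ:
  1: x = 0.261, y = 0.651
  2: x = 0.739, y = 0.349

ψ = 0.608, x_1 = 0.261, y_1 = 0.651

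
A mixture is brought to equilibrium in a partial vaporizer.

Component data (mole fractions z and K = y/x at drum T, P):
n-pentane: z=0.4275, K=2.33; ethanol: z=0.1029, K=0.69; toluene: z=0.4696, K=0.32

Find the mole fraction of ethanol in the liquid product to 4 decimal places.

x_ethanol = 0.1119

Iterate (Newton) starting at ψ = 0.5:
  ψ = 0.5000: g = -0.18009, g' = -0.7851 → ψ = 0.2706
  ψ = 0.2706: g = -0.00807, g' = -0.7468 → ψ = 0.2598
Converged at ψ = 0.2598.
Compositions from xᵢ = zᵢ/(1+ψ(Kᵢ−1)), yᵢ = Kᵢxᵢ:
  n-pentane: x = 0.3177, y = 0.7403
  ethanol: x = 0.1119, y = 0.0772
  toluene: x = 0.5704, y = 0.1825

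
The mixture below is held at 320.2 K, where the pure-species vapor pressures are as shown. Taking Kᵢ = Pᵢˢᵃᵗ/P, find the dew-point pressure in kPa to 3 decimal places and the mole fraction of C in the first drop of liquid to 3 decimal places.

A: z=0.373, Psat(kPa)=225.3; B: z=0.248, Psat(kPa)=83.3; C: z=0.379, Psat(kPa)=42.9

Pdew = 74.254 kPa, x_C = 0.656

At the dew point ψ → 1, so Σzᵢ/Kᵢ = 1 with Kᵢ = Pᵢˢᵃᵗ/P ⇒ 1/P = Σzᵢ/Pᵢˢᵃᵗ.
1/P = 0.373/225.3 + 0.248/83.3 + 0.379/42.9 = 0.013467 ⇒ P = 74.254 kPa
xᵢ = zᵢP/Pᵢˢᵃᵗ ⇒ x_C = 0.379·74.254/42.9 = 0.656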